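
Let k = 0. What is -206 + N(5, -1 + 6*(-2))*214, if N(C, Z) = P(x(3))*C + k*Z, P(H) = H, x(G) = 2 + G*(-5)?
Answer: -14116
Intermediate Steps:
x(G) = 2 - 5*G
N(C, Z) = -13*C (N(C, Z) = (2 - 5*3)*C + 0*Z = (2 - 15)*C + 0 = -13*C + 0 = -13*C)
-206 + N(5, -1 + 6*(-2))*214 = -206 - 13*5*214 = -206 - 65*214 = -206 - 13910 = -14116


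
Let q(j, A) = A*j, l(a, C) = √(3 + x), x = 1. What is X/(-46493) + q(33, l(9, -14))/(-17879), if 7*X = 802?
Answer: -1885196/306249391 ≈ -0.0061558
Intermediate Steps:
l(a, C) = 2 (l(a, C) = √(3 + 1) = √4 = 2)
X = 802/7 (X = (⅐)*802 = 802/7 ≈ 114.57)
X/(-46493) + q(33, l(9, -14))/(-17879) = (802/7)/(-46493) + (2*33)/(-17879) = (802/7)*(-1/46493) + 66*(-1/17879) = -802/325451 - 66/17879 = -1885196/306249391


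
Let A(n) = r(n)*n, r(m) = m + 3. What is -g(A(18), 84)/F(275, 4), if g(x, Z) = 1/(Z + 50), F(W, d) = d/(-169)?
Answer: 169/536 ≈ 0.31530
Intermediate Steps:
r(m) = 3 + m
F(W, d) = -d/169 (F(W, d) = d*(-1/169) = -d/169)
A(n) = n*(3 + n) (A(n) = (3 + n)*n = n*(3 + n))
g(x, Z) = 1/(50 + Z)
-g(A(18), 84)/F(275, 4) = -1/((50 + 84)*((-1/169*4))) = -1/(134*(-4/169)) = -(-169)/(134*4) = -1*(-169/536) = 169/536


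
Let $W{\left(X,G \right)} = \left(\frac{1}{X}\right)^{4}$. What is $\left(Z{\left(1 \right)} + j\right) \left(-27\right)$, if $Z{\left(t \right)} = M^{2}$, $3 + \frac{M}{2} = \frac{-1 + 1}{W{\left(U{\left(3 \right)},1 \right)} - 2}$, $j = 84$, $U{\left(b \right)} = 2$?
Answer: $-3240$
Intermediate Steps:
$W{\left(X,G \right)} = \frac{1}{X^{4}}$
$M = -6$ ($M = -6 + 2 \frac{-1 + 1}{\frac{1}{16} - 2} = -6 + 2 \frac{0}{\frac{1}{16} - 2} = -6 + 2 \frac{0}{- \frac{31}{16}} = -6 + 2 \cdot 0 \left(- \frac{16}{31}\right) = -6 + 2 \cdot 0 = -6 + 0 = -6$)
$Z{\left(t \right)} = 36$ ($Z{\left(t \right)} = \left(-6\right)^{2} = 36$)
$\left(Z{\left(1 \right)} + j\right) \left(-27\right) = \left(36 + 84\right) \left(-27\right) = 120 \left(-27\right) = -3240$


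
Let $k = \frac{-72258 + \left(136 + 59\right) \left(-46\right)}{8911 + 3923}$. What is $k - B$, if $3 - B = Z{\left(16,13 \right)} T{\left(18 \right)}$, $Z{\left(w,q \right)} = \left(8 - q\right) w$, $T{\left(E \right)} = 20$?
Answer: $- \frac{3442355}{2139} \approx -1609.3$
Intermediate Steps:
$Z{\left(w,q \right)} = w \left(8 - q\right)$
$B = 1603$ ($B = 3 - 16 \left(8 - 13\right) 20 = 3 - 16 \left(-5\right) 20 = 3 - \left(-80\right) 20 = 3 - -1600 = 3 + 1600 = 1603$)
$k = - \frac{13538}{2139}$ ($k = \frac{-72258 + 195 \left(-46\right)}{12834} = \left(-72258 - 8970\right) \frac{1}{12834} = \left(-81228\right) \frac{1}{12834} = - \frac{13538}{2139} \approx -6.3291$)
$k - B = - \frac{13538}{2139} - 1603 = - \frac{3442355}{2139}$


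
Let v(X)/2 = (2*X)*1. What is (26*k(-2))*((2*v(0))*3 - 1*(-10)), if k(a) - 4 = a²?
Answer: 2080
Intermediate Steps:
k(a) = 4 + a²
v(X) = 4*X (v(X) = 2*((2*X)*1) = 2*(2*X) = 4*X)
(26*k(-2))*((2*v(0))*3 - 1*(-10)) = (26*(4 + (-2)²))*((2*(4*0))*3 - 1*(-10)) = (26*(4 + 4))*((2*0)*3 + 10) = (26*8)*(0*3 + 10) = 208*(0 + 10) = 208*10 = 2080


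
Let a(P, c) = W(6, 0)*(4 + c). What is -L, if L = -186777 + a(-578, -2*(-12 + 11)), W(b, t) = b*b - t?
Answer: 186561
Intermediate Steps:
W(b, t) = b² - t
a(P, c) = 144 + 36*c (a(P, c) = (6² - 1*0)*(4 + c) = (36 + 0)*(4 + c) = 36*(4 + c) = 144 + 36*c)
L = -186561 (L = -186777 + (144 + 36*(-2*(-12 + 11))) = -186777 + (144 + 36*(-2*(-1))) = -186777 + (144 + 36*2) = -186777 + (144 + 72) = -186777 + 216 = -186561)
-L = -1*(-186561) = 186561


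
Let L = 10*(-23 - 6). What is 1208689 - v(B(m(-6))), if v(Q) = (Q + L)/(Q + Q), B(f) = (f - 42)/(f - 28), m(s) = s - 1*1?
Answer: 16923089/14 ≈ 1.2088e+6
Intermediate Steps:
m(s) = -1 + s (m(s) = s - 1 = -1 + s)
L = -290 (L = 10*(-29) = -290)
B(f) = (-42 + f)/(-28 + f)
v(Q) = (-290 + Q)/(2*Q) (v(Q) = (Q - 290)/(Q + Q) = (-290 + Q)/((2*Q)) = (-290 + Q)*(1/(2*Q)) = (-290 + Q)/(2*Q))
1208689 - v(B(m(-6))) = 1208689 - (-290 + (-42 + (-1 - 6))/(-28 + (-1 - 6)))/(2*((-42 + (-1 - 6))/(-28 + (-1 - 6)))) = 1208689 - (-290 + (-42 - 7)/(-28 - 7))/(2*((-42 - 7)/(-28 - 7))) = 1208689 - (-290 - 49/(-35))/(2*(-49/(-35))) = 1208689 - (-290 - 1/35*(-49))/(2*((-1/35*(-49)))) = 1208689 - (-290 + 7/5)/(2*7/5) = 1208689 - 5*(-1443)/(2*7*5) = 1208689 - 1*(-1443/14) = 1208689 + 1443/14 = 16923089/14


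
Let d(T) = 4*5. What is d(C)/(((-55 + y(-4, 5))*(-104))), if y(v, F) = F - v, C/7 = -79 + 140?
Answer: 5/1196 ≈ 0.0041806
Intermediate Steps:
C = 427 (C = 7*(-79 + 140) = 7*61 = 427)
d(T) = 20
d(C)/(((-55 + y(-4, 5))*(-104))) = 20/(((-55 + (5 - 1*(-4)))*(-104))) = 20/(((-55 + (5 + 4))*(-104))) = 20/(((-55 + 9)*(-104))) = 20/((-46*(-104))) = 20/4784 = 20*(1/4784) = 5/1196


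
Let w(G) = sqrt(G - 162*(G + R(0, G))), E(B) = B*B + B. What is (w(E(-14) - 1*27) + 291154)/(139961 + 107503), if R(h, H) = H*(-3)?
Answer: 145577/123732 + 5*sqrt(2015)/247464 ≈ 1.1775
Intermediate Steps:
R(h, H) = -3*H
E(B) = B + B**2 (E(B) = B**2 + B = B + B**2)
w(G) = 5*sqrt(13)*sqrt(G) (w(G) = sqrt(G - 162*(G - 3*G)) = sqrt(G - (-324)*G) = sqrt(G + 324*G) = sqrt(325*G) = 5*sqrt(13)*sqrt(G))
(w(E(-14) - 1*27) + 291154)/(139961 + 107503) = (5*sqrt(13)*sqrt(-14*(1 - 14) - 1*27) + 291154)/(139961 + 107503) = (5*sqrt(13)*sqrt(-14*(-13) - 27) + 291154)/247464 = (5*sqrt(13)*sqrt(182 - 27) + 291154)*(1/247464) = (5*sqrt(13)*sqrt(155) + 291154)*(1/247464) = (5*sqrt(2015) + 291154)*(1/247464) = (291154 + 5*sqrt(2015))*(1/247464) = 145577/123732 + 5*sqrt(2015)/247464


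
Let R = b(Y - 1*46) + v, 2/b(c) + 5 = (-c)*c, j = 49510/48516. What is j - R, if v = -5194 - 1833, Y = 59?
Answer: 4944093995/703482 ≈ 7028.0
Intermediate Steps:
v = -7027
j = 24755/24258 (j = 49510*(1/48516) = 24755/24258 ≈ 1.0205)
b(c) = 2/(-5 - c²) (b(c) = 2/(-5 + (-c)*c) = 2/(-5 - c²))
R = -611350/87 (R = -2/(5 + (59 - 1*46)²) - 7027 = -2/(5 + (59 - 46)²) - 7027 = -2/(5 + 13²) - 7027 = -2/(5 + 169) - 7027 = -2/174 - 7027 = -2*1/174 - 7027 = -1/87 - 7027 = -611350/87 ≈ -7027.0)
j - R = 24755/24258 - 1*(-611350/87) = 24755/24258 + 611350/87 = 4944093995/703482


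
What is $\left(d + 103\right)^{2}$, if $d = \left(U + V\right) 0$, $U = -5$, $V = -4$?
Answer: $10609$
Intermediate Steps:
$d = 0$ ($d = \left(-5 - 4\right) 0 = \left(-9\right) 0 = 0$)
$\left(d + 103\right)^{2} = \left(0 + 103\right)^{2} = 103^{2} = 10609$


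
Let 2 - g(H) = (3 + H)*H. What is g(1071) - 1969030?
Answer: -3119282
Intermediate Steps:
g(H) = 2 - H*(3 + H) (g(H) = 2 - (3 + H)*H = 2 - H*(3 + H))
g(1071) - 1969030 = (2 - 1*1071² - 3*1071) - 1969030 = (2 - 1*1147041 - 3213) - 1969030 = (2 - 1147041 - 3213) - 1969030 = -1150252 - 1969030 = -3119282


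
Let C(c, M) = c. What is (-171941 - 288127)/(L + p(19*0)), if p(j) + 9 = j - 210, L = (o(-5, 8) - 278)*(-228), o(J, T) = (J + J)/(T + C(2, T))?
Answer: -153356/21131 ≈ -7.2574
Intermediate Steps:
o(J, T) = 2*J/(2 + T) (o(J, T) = (J + J)/(T + 2) = (2*J)/(2 + T) = 2*J/(2 + T))
L = 63612 (L = (2*(-5)/(2 + 8) - 278)*(-228) = (2*(-5)/10 - 278)*(-228) = (2*(-5)*(1/10) - 278)*(-228) = (-1 - 278)*(-228) = -279*(-228) = 63612)
p(j) = -219 + j (p(j) = -9 + (j - 210) = -9 + (-210 + j) = -219 + j)
(-171941 - 288127)/(L + p(19*0)) = (-171941 - 288127)/(63612 + (-219 + 19*0)) = -460068/(63612 + (-219 + 0)) = -460068/(63612 - 219) = -460068/63393 = -460068*1/63393 = -153356/21131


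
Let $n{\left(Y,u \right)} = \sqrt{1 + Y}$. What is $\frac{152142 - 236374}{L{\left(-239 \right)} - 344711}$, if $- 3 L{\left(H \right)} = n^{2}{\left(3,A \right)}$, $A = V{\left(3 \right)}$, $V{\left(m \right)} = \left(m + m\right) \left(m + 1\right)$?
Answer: $\frac{252696}{1034137} \approx 0.24435$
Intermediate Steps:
$V{\left(m \right)} = 2 m \left(1 + m\right)$
$A = 24$ ($A = 2 \cdot 3 \left(1 + 3\right) = 2 \cdot 3 \cdot 4 = 24$)
$L{\left(H \right)} = - \frac{4}{3}$ ($L{\left(H \right)} = - \frac{\left(\sqrt{1 + 3}\right)^{2}}{3} = - \frac{\left(\sqrt{4}\right)^{2}}{3} = - \frac{2^{2}}{3} = \left(- \frac{1}{3}\right) 4 = - \frac{4}{3}$)
$\frac{152142 - 236374}{L{\left(-239 \right)} - 344711} = \frac{152142 - 236374}{- \frac{4}{3} - 344711} = - \frac{84232}{- \frac{1034137}{3}} = \left(-84232\right) \left(- \frac{3}{1034137}\right) = \frac{252696}{1034137}$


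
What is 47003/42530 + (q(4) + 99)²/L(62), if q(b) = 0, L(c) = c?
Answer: 104937679/659215 ≈ 159.19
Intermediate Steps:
47003/42530 + (q(4) + 99)²/L(62) = 47003/42530 + (0 + 99)²/62 = 47003*(1/42530) + 99²*(1/62) = 47003/42530 + 9801*(1/62) = 47003/42530 + 9801/62 = 104937679/659215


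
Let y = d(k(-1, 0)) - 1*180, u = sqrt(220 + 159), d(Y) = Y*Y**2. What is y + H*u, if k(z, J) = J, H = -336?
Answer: -180 - 336*sqrt(379) ≈ -6721.2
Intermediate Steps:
d(Y) = Y**3
u = sqrt(379) ≈ 19.468
y = -180 (y = 0**3 - 1*180 = 0 - 180 = -180)
y + H*u = -180 - 336*sqrt(379)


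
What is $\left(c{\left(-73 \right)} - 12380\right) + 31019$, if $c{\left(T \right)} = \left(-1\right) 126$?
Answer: $18513$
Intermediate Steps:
$c{\left(T \right)} = -126$
$\left(c{\left(-73 \right)} - 12380\right) + 31019 = \left(-126 - 12380\right) + 31019 = -12506 + 31019 = 18513$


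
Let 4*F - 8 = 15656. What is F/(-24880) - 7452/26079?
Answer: -23960927/54070460 ≈ -0.44314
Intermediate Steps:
F = 3916 (F = 2 + (¼)*15656 = 2 + 3914 = 3916)
F/(-24880) - 7452/26079 = 3916/(-24880) - 7452/26079 = 3916*(-1/24880) - 7452*1/26079 = -979/6220 - 2484/8693 = -23960927/54070460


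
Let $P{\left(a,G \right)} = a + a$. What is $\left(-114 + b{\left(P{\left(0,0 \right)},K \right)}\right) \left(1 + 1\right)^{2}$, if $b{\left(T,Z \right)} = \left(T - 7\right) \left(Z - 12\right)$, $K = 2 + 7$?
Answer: $-372$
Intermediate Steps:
$P{\left(a,G \right)} = 2 a$
$K = 9$
$b{\left(T,Z \right)} = \left(-12 + Z\right) \left(-7 + T\right)$ ($b{\left(T,Z \right)} = \left(-7 + T\right) \left(-12 + Z\right) = \left(-12 + Z\right) \left(-7 + T\right)$)
$\left(-114 + b{\left(P{\left(0,0 \right)},K \right)}\right) \left(1 + 1\right)^{2} = \left(-114 + \left(84 - 12 \cdot 2 \cdot 0 - 63 + 2 \cdot 0 \cdot 9\right)\right) \left(1 + 1\right)^{2} = \left(-114 + \left(84 - 0 - 63 + 0 \cdot 9\right)\right) 2^{2} = \left(-114 + \left(84 + 0 - 63 + 0\right)\right) 4 = \left(-114 + 21\right) 4 = \left(-93\right) 4 = -372$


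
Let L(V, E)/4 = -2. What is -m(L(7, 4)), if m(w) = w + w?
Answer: 16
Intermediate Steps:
L(V, E) = -8 (L(V, E) = 4*(-2) = -8)
m(w) = 2*w
-m(L(7, 4)) = -2*(-8) = -1*(-16) = 16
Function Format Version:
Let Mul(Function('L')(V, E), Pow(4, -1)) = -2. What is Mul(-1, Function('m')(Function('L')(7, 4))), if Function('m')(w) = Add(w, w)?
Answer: 16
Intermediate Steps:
Function('L')(V, E) = -8 (Function('L')(V, E) = Mul(4, -2) = -8)
Function('m')(w) = Mul(2, w)
Mul(-1, Function('m')(Function('L')(7, 4))) = Mul(-1, Mul(2, -8)) = Mul(-1, -16) = 16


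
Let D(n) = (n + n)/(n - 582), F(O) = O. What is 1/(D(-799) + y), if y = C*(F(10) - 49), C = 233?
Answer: -1381/12547549 ≈ -0.00011006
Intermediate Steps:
D(n) = 2*n/(-582 + n) (D(n) = (2*n)/(-582 + n) = 2*n/(-582 + n))
y = -9087 (y = 233*(10 - 49) = 233*(-39) = -9087)
1/(D(-799) + y) = 1/(2*(-799)/(-582 - 799) - 9087) = 1/(2*(-799)/(-1381) - 9087) = 1/(2*(-799)*(-1/1381) - 9087) = 1/(1598/1381 - 9087) = 1/(-12547549/1381) = -1381/12547549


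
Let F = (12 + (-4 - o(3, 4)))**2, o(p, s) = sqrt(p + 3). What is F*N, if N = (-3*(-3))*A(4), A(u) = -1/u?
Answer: -315/2 + 36*sqrt(6) ≈ -69.318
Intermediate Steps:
o(p, s) = sqrt(3 + p)
N = -9/4 (N = (-3*(-3))*(-1/4) = 9*(-1*1/4) = 9*(-1/4) = -9/4 ≈ -2.2500)
F = (8 - sqrt(6))**2 (F = (12 + (-4 - sqrt(3 + 3)))**2 = (12 + (-4 - sqrt(6)))**2 = (8 - sqrt(6))**2 ≈ 30.808)
F*N = (8 - sqrt(6))**2*(-9/4) = -9*(8 - sqrt(6))**2/4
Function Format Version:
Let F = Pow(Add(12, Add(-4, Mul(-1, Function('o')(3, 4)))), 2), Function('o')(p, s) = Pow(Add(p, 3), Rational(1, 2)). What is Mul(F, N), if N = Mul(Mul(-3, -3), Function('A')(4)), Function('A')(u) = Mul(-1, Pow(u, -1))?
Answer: Add(Rational(-315, 2), Mul(36, Pow(6, Rational(1, 2)))) ≈ -69.318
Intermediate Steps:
Function('o')(p, s) = Pow(Add(3, p), Rational(1, 2))
N = Rational(-9, 4) (N = Mul(Mul(-3, -3), Mul(-1, Pow(4, -1))) = Mul(9, Mul(-1, Rational(1, 4))) = Mul(9, Rational(-1, 4)) = Rational(-9, 4) ≈ -2.2500)
F = Pow(Add(8, Mul(-1, Pow(6, Rational(1, 2)))), 2) (F = Pow(Add(12, Add(-4, Mul(-1, Pow(Add(3, 3), Rational(1, 2))))), 2) = Pow(Add(12, Add(-4, Mul(-1, Pow(6, Rational(1, 2))))), 2) = Pow(Add(8, Mul(-1, Pow(6, Rational(1, 2)))), 2) ≈ 30.808)
Mul(F, N) = Mul(Pow(Add(8, Mul(-1, Pow(6, Rational(1, 2)))), 2), Rational(-9, 4)) = Mul(Rational(-9, 4), Pow(Add(8, Mul(-1, Pow(6, Rational(1, 2)))), 2))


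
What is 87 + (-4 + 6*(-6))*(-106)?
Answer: 4327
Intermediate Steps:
87 + (-4 + 6*(-6))*(-106) = 87 + (-4 - 36)*(-106) = 87 - 40*(-106) = 87 + 4240 = 4327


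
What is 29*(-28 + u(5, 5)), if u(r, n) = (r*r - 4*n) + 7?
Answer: -464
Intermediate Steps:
u(r, n) = 7 + r² - 4*n (u(r, n) = (r² - 4*n) + 7 = 7 + r² - 4*n)
29*(-28 + u(5, 5)) = 29*(-28 + (7 + 5² - 4*5)) = 29*(-28 + (7 + 25 - 20)) = 29*(-28 + 12) = 29*(-16) = -464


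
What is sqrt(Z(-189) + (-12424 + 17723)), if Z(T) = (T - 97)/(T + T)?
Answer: sqrt(21034734)/63 ≈ 72.799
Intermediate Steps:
Z(T) = (-97 + T)/(2*T) (Z(T) = (-97 + T)/((2*T)) = (-97 + T)*(1/(2*T)) = (-97 + T)/(2*T))
sqrt(Z(-189) + (-12424 + 17723)) = sqrt((1/2)*(-97 - 189)/(-189) + (-12424 + 17723)) = sqrt((1/2)*(-1/189)*(-286) + 5299) = sqrt(143/189 + 5299) = sqrt(1001654/189) = sqrt(21034734)/63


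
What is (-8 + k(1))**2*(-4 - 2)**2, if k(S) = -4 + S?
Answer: 4356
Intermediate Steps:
(-8 + k(1))**2*(-4 - 2)**2 = (-8 + (-4 + 1))**2*(-4 - 2)**2 = (-8 - 3)**2*(-6)**2 = (-11)**2*36 = 121*36 = 4356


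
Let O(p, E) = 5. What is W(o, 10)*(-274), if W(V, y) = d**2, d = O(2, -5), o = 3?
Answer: -6850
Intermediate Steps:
d = 5
W(V, y) = 25 (W(V, y) = 5**2 = 25)
W(o, 10)*(-274) = 25*(-274) = -6850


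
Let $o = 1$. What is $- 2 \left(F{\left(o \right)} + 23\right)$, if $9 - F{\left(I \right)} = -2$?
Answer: $-68$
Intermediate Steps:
$F{\left(I \right)} = 11$ ($F{\left(I \right)} = 9 - -2 = 9 + 2 = 11$)
$- 2 \left(F{\left(o \right)} + 23\right) = - 2 \left(11 + 23\right) = \left(-2\right) 34 = -68$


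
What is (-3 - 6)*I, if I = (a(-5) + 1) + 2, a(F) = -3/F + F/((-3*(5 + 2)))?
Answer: -1209/35 ≈ -34.543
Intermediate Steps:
a(F) = -3/F - F/21 (a(F) = -3/F + F/((-3*7)) = -3/F + F/(-21) = -3/F + F*(-1/21) = -3/F - F/21)
I = 403/105 (I = ((-3/(-5) - 1/21*(-5)) + 1) + 2 = ((-3*(-⅕) + 5/21) + 1) + 2 = ((⅗ + 5/21) + 1) + 2 = (88/105 + 1) + 2 = 193/105 + 2 = 403/105 ≈ 3.8381)
(-3 - 6)*I = (-3 - 6)*(403/105) = -9*403/105 = -1209/35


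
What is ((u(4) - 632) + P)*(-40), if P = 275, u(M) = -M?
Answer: 14440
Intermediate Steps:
((u(4) - 632) + P)*(-40) = ((-1*4 - 632) + 275)*(-40) = ((-4 - 632) + 275)*(-40) = (-636 + 275)*(-40) = -361*(-40) = 14440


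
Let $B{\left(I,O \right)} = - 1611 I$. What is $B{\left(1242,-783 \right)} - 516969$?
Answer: $-2517831$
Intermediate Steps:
$B{\left(1242,-783 \right)} - 516969 = \left(-1611\right) 1242 - 516969 = -2000862 - 516969 = -2517831$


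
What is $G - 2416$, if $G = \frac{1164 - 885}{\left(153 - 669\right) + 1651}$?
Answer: $- \frac{2741881}{1135} \approx -2415.8$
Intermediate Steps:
$G = \frac{279}{1135}$ ($G = \frac{279}{\left(153 - 669\right) + 1651} = \frac{279}{-516 + 1651} = \frac{279}{1135} \approx 0.24582$)
$G - 2416 = \frac{279}{1135} - 2416 = - \frac{2741881}{1135}$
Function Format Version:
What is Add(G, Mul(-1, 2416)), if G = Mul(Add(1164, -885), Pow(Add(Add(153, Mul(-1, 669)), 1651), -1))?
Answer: Rational(-2741881, 1135) ≈ -2415.8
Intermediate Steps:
G = Rational(279, 1135) (G = Mul(279, Pow(Add(Add(153, -669), 1651), -1)) = Mul(279, Pow(Add(-516, 1651), -1)) = Mul(279, Pow(1135, -1)) = Mul(279, Rational(1, 1135)) = Rational(279, 1135) ≈ 0.24582)
Add(G, Mul(-1, 2416)) = Add(Rational(279, 1135), Mul(-1, 2416)) = Add(Rational(279, 1135), -2416) = Rational(-2741881, 1135)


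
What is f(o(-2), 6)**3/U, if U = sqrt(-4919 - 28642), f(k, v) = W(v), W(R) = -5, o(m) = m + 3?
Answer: 125*I*sqrt(3729)/11187 ≈ 0.68233*I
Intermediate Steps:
o(m) = 3 + m
f(k, v) = -5
U = 3*I*sqrt(3729) (U = sqrt(-33561) = 3*I*sqrt(3729) ≈ 183.2*I)
f(o(-2), 6)**3/U = (-5)**3/((3*I*sqrt(3729))) = -(-125)*I*sqrt(3729)/11187 = 125*I*sqrt(3729)/11187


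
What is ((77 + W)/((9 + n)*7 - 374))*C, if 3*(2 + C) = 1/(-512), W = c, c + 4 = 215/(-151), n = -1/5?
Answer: 20758115/45285504 ≈ 0.45838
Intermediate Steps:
n = -⅕ (n = -1*⅕ = -⅕ ≈ -0.20000)
c = -819/151 (c = -4 + 215/(-151) = -4 + 215*(-1/151) = -4 - 215/151 = -819/151 ≈ -5.4238)
W = -819/151 ≈ -5.4238
C = -3073/1536 (C = -2 + (⅓)/(-512) = -2 + (⅓)*(-1/512) = -2 - 1/1536 = -3073/1536 ≈ -2.0007)
((77 + W)/((9 + n)*7 - 374))*C = ((77 - 819/151)/((9 - ⅕)*7 - 374))*(-3073/1536) = (10808/(151*((44/5)*7 - 374)))*(-3073/1536) = (10808/(151*(308/5 - 374)))*(-3073/1536) = (10808/(151*(-1562/5)))*(-3073/1536) = ((10808/151)*(-5/1562))*(-3073/1536) = -27020/117931*(-3073/1536) = 20758115/45285504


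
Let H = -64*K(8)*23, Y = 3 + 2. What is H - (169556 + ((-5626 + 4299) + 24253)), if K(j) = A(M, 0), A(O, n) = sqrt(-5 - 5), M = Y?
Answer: -192482 - 1472*I*sqrt(10) ≈ -1.9248e+5 - 4654.9*I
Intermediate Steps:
Y = 5
M = 5
A(O, n) = I*sqrt(10) (A(O, n) = sqrt(-10) = I*sqrt(10))
K(j) = I*sqrt(10)
H = -1472*I*sqrt(10) (H = -64*I*sqrt(10)*23 = -1472*I*sqrt(10) ≈ -4654.9*I)
H - (169556 + ((-5626 + 4299) + 24253)) = -1472*I*sqrt(10) - (169556 + ((-5626 + 4299) + 24253)) = -1472*I*sqrt(10) - (169556 + (-1327 + 24253)) = -1472*I*sqrt(10) - (169556 + 22926) = -1472*I*sqrt(10) - 1*192482 = -1472*I*sqrt(10) - 192482 = -192482 - 1472*I*sqrt(10)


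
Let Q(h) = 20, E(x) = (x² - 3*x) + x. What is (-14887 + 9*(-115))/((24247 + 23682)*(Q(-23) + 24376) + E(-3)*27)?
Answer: -15922/1169276289 ≈ -1.3617e-5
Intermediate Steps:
E(x) = x² - 2*x
(-14887 + 9*(-115))/((24247 + 23682)*(Q(-23) + 24376) + E(-3)*27) = (-14887 + 9*(-115))/((24247 + 23682)*(20 + 24376) - 3*(-2 - 3)*27) = (-14887 - 1035)/(47929*24396 - 3*(-5)*27) = -15922/(1169275884 + 15*27) = -15922/(1169275884 + 405) = -15922/1169276289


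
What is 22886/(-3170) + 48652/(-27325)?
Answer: -77958679/8662025 ≈ -9.0000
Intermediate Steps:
22886/(-3170) + 48652/(-27325) = 22886*(-1/3170) + 48652*(-1/27325) = -11443/1585 - 48652/27325 = -77958679/8662025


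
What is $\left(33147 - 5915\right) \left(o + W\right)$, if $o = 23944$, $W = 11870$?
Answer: $975286848$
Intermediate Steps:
$\left(33147 - 5915\right) \left(o + W\right) = \left(33147 - 5915\right) \left(23944 + 11870\right) = 27232 \cdot 35814 = 975286848$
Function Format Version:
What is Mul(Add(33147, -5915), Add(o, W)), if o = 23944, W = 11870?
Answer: 975286848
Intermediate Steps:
Mul(Add(33147, -5915), Add(o, W)) = Mul(Add(33147, -5915), Add(23944, 11870)) = Mul(27232, 35814) = 975286848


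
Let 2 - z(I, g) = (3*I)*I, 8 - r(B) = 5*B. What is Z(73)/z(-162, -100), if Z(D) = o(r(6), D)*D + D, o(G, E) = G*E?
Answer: 23433/15746 ≈ 1.4882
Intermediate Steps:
r(B) = 8 - 5*B
o(G, E) = E*G
z(I, g) = 2 - 3*I² (z(I, g) = 2 - 3*I*I = 2 - 3*I²)
Z(D) = D - 22*D² (Z(D) = (D*(8 - 5*6))*D + D = (D*(8 - 30))*D + D = (D*(-22))*D + D = (-22*D)*D + D = -22*D² + D = D - 22*D²)
Z(73)/z(-162, -100) = (73*(1 - 22*73))/(2 - 3*(-162)²) = (73*(1 - 1606))/(2 - 3*26244) = (73*(-1605))/(2 - 78732) = -117165/(-78730) = -117165*(-1/78730) = 23433/15746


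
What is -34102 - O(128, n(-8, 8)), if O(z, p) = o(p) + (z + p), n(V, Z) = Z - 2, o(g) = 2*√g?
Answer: -34236 - 2*√6 ≈ -34241.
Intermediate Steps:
n(V, Z) = -2 + Z
O(z, p) = p + z + 2*√p (O(z, p) = 2*√p + (z + p) = 2*√p + (p + z) = p + z + 2*√p)
-34102 - O(128, n(-8, 8)) = -34102 - ((-2 + 8) + 128 + 2*√(-2 + 8)) = -34102 - (6 + 128 + 2*√6) = -34102 - (134 + 2*√6) = -34102 + (-134 - 2*√6) = -34236 - 2*√6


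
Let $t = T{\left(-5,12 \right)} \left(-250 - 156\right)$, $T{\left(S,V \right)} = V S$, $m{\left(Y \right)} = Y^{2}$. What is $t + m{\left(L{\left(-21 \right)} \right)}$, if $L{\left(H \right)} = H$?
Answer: $24801$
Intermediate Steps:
$T{\left(S,V \right)} = S V$
$t = 24360$ ($t = \left(-5\right) 12 \left(-250 - 156\right) = \left(-60\right) \left(-406\right) = 24360$)
$t + m{\left(L{\left(-21 \right)} \right)} = 24360 + \left(-21\right)^{2} = 24360 + 441 = 24801$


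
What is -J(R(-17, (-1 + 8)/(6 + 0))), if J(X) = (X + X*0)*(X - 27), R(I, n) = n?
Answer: 1085/36 ≈ 30.139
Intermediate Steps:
J(X) = X*(-27 + X) (J(X) = (X + 0)*(-27 + X) = X*(-27 + X))
-J(R(-17, (-1 + 8)/(6 + 0))) = -(-1 + 8)/(6 + 0)*(-27 + (-1 + 8)/(6 + 0)) = -7/6*(-27 + 7/6) = -7*(1/6)*(-27 + 7*(1/6)) = -7*(-27 + 7/6)/6 = -7*(-155)/(6*6) = -1*(-1085/36) = 1085/36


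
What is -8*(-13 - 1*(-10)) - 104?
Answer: -80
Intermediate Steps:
-8*(-13 - 1*(-10)) - 104 = -8*(-13 + 10) - 104 = -8*(-3) - 104 = 24 - 104 = -80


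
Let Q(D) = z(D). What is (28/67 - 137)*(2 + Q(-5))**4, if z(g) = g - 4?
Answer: -21971551/67 ≈ -3.2793e+5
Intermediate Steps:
z(g) = -4 + g
Q(D) = -4 + D
(28/67 - 137)*(2 + Q(-5))**4 = (28/67 - 137)*(2 + (-4 - 5))**4 = (28*(1/67) - 137)*(2 - 9)**4 = (28/67 - 137)*(-7)**4 = -9151/67*2401 = -21971551/67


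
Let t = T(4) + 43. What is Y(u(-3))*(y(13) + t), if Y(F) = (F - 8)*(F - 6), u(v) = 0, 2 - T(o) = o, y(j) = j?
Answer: 2592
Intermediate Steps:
T(o) = 2 - o
t = 41 (t = (2 - 1*4) + 43 = (2 - 4) + 43 = -2 + 43 = 41)
Y(F) = (-8 + F)*(-6 + F)
Y(u(-3))*(y(13) + t) = (48 + 0² - 14*0)*(13 + 41) = (48 + 0 + 0)*54 = 48*54 = 2592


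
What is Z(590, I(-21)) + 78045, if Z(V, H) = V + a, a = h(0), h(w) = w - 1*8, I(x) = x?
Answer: 78627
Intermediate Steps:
h(w) = -8 + w (h(w) = w - 8 = -8 + w)
a = -8 (a = -8 + 0 = -8)
Z(V, H) = -8 + V (Z(V, H) = V - 8 = -8 + V)
Z(590, I(-21)) + 78045 = (-8 + 590) + 78045 = 582 + 78045 = 78627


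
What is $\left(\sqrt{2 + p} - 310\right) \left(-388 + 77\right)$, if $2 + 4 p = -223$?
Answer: $96410 - \frac{311 i \sqrt{217}}{2} \approx 96410.0 - 2290.7 i$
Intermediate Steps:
$p = - \frac{225}{4}$ ($p = - \frac{1}{2} + \frac{1}{4} \left(-223\right) = - \frac{1}{2} - \frac{223}{4} = - \frac{225}{4} \approx -56.25$)
$\left(\sqrt{2 + p} - 310\right) \left(-388 + 77\right) = \left(\sqrt{2 - \frac{225}{4}} - 310\right) \left(-388 + 77\right) = \left(\sqrt{- \frac{217}{4}} - 310\right) \left(-311\right) = \left(\frac{i \sqrt{217}}{2} - 310\right) \left(-311\right) = \left(-310 + \frac{i \sqrt{217}}{2}\right) \left(-311\right) = 96410 - \frac{311 i \sqrt{217}}{2}$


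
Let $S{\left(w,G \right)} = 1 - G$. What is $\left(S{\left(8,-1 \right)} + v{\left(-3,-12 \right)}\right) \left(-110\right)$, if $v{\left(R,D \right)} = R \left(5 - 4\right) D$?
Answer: $-4180$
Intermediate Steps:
$v{\left(R,D \right)} = D R$ ($v{\left(R,D \right)} = R 1 D = R D = D R$)
$\left(S{\left(8,-1 \right)} + v{\left(-3,-12 \right)}\right) \left(-110\right) = \left(\left(1 - -1\right) - -36\right) \left(-110\right) = \left(\left(1 + 1\right) + 36\right) \left(-110\right) = \left(2 + 36\right) \left(-110\right) = 38 \left(-110\right) = -4180$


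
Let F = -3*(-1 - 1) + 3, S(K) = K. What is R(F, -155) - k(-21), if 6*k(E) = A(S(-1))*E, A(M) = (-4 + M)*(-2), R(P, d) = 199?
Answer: 234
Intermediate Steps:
F = 9 (F = -3*(-2) + 3 = 6 + 3 = 9)
A(M) = 8 - 2*M
k(E) = 5*E/3 (k(E) = ((8 - 2*(-1))*E)/6 = ((8 + 2)*E)/6 = (10*E)/6 = 5*E/3)
R(F, -155) - k(-21) = 199 - 5*(-21)/3 = 199 - 1*(-35) = 199 + 35 = 234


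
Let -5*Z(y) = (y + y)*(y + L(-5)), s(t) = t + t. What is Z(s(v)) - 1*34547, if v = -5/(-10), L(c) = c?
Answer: -172727/5 ≈ -34545.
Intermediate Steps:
v = 1/2 (v = -5*(-1/10) = 1/2 ≈ 0.50000)
s(t) = 2*t
Z(y) = -2*y*(-5 + y)/5 (Z(y) = -(y + y)*(y - 5)/5 = -2*y*(-5 + y)/5)
Z(s(v)) - 1*34547 = 2*(2*(1/2))*(5 - 2/2)/5 - 1*34547 = (2/5)*1*(5 - 1*1) - 34547 = (2/5)*1*(5 - 1) - 34547 = (2/5)*1*4 - 34547 = 8/5 - 34547 = -172727/5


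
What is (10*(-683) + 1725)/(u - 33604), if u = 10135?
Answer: 5105/23469 ≈ 0.21752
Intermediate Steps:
(10*(-683) + 1725)/(u - 33604) = (10*(-683) + 1725)/(10135 - 33604) = (-6830 + 1725)/(-23469) = -5105*(-1/23469) = 5105/23469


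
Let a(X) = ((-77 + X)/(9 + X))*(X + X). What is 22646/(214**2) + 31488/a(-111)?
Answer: -3044611255/39819622 ≈ -76.460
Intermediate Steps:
a(X) = 2*X*(-77 + X)/(9 + X) (a(X) = ((-77 + X)/(9 + X))*(2*X) = 2*X*(-77 + X)/(9 + X))
22646/(214**2) + 31488/a(-111) = 22646/(214**2) + 31488/((2*(-111)*(-77 - 111)/(9 - 111))) = 22646/45796 + 31488/((2*(-111)*(-188)/(-102))) = 22646*(1/45796) + 31488/((2*(-111)*(-1/102)*(-188))) = 11323/22898 + 31488/(-6956/17) = 11323/22898 + 31488*(-17/6956) = 11323/22898 - 133824/1739 = -3044611255/39819622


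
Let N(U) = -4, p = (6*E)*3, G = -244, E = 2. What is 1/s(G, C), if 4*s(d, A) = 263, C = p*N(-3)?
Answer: 4/263 ≈ 0.015209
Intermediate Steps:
p = 36 (p = (6*2)*3 = 12*3 = 36)
C = -144 (C = 36*(-4) = -144)
s(d, A) = 263/4 (s(d, A) = (¼)*263 = 263/4)
1/s(G, C) = 1/(263/4) = 4/263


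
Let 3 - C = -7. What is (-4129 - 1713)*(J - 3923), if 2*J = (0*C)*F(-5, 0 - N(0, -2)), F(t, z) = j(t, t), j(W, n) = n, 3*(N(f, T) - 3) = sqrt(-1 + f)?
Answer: 22918166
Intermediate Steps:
C = 10 (C = 3 - 1*(-7) = 3 + 7 = 10)
N(f, T) = 3 + sqrt(-1 + f)/3
F(t, z) = t
J = 0 (J = ((0*10)*(-5))/2 = (0*(-5))/2 = (1/2)*0 = 0)
(-4129 - 1713)*(J - 3923) = (-4129 - 1713)*(0 - 3923) = -5842*(-3923) = 22918166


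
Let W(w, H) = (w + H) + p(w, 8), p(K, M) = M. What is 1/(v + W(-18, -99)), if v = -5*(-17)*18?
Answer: 1/1421 ≈ 0.00070373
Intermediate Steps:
W(w, H) = 8 + H + w (W(w, H) = (w + H) + 8 = (H + w) + 8 = 8 + H + w)
v = 1530 (v = 85*18 = 1530)
1/(v + W(-18, -99)) = 1/(1530 + (8 - 99 - 18)) = 1/(1530 - 109) = 1/1421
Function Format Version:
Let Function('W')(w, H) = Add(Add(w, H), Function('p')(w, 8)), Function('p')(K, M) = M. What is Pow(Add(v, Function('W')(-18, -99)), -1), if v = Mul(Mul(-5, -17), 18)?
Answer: Rational(1, 1421) ≈ 0.00070373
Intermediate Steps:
Function('W')(w, H) = Add(8, H, w) (Function('W')(w, H) = Add(Add(w, H), 8) = Add(Add(H, w), 8) = Add(8, H, w))
v = 1530 (v = Mul(85, 18) = 1530)
Pow(Add(v, Function('W')(-18, -99)), -1) = Pow(Add(1530, Add(8, -99, -18)), -1) = Pow(Add(1530, -109), -1) = Pow(1421, -1) = Rational(1, 1421)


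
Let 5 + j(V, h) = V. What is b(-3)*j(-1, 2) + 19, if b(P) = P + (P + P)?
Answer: 73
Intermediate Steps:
b(P) = 3*P (b(P) = P + 2*P = 3*P)
j(V, h) = -5 + V
b(-3)*j(-1, 2) + 19 = (3*(-3))*(-5 - 1) + 19 = -9*(-6) + 19 = 54 + 19 = 73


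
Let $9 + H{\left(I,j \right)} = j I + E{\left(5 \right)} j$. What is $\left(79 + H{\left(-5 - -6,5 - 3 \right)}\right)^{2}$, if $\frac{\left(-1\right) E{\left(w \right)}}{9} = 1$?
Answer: $2916$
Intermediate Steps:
$E{\left(w \right)} = -9$ ($E{\left(w \right)} = \left(-9\right) 1 = -9$)
$H{\left(I,j \right)} = -9 - 9 j + I j$ ($H{\left(I,j \right)} = -9 + \left(j I - 9 j\right) = -9 + \left(I j - 9 j\right) = -9 + \left(- 9 j + I j\right) = -9 - 9 j + I j$)
$\left(79 + H{\left(-5 - -6,5 - 3 \right)}\right)^{2} = \left(79 - \left(9 + 9 \left(5 - 3\right) - \left(-5 - -6\right) \left(5 - 3\right)\right)\right)^{2} = \left(79 - \left(9 + 9 \left(5 - 3\right) - \left(-5 + 6\right) \left(5 - 3\right)\right)\right)^{2} = \left(79 - 25\right)^{2} = 54^{2} = 2916$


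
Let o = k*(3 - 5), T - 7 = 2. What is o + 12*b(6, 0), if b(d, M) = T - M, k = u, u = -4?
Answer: 116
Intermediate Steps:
T = 9 (T = 7 + 2 = 9)
k = -4
b(d, M) = 9 - M
o = 8 (o = -4*(3 - 5) = -4*(-2) = 8)
o + 12*b(6, 0) = 8 + 12*(9 - 1*0) = 8 + 12*(9 + 0) = 8 + 12*9 = 8 + 108 = 116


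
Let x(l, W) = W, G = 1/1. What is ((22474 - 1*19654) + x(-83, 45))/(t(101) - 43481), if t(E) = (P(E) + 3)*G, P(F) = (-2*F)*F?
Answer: -573/12776 ≈ -0.044850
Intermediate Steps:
G = 1
P(F) = -2*F²
t(E) = 3 - 2*E² (t(E) = (-2*E² + 3)*1 = (3 - 2*E²)*1 = 3 - 2*E²)
((22474 - 1*19654) + x(-83, 45))/(t(101) - 43481) = ((22474 - 1*19654) + 45)/((3 - 2*101²) - 43481) = ((22474 - 19654) + 45)/((3 - 2*10201) - 43481) = (2820 + 45)/((3 - 20402) - 43481) = 2865/(-20399 - 43481) = 2865/(-63880) = 2865*(-1/63880) = -573/12776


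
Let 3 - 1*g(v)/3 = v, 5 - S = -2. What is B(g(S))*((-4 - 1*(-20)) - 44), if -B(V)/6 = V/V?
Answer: 168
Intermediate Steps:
S = 7 (S = 5 - 1*(-2) = 5 + 2 = 7)
g(v) = 9 - 3*v
B(V) = -6 (B(V) = -6*V/V = -6*1 = -6)
B(g(S))*((-4 - 1*(-20)) - 44) = -6*((-4 - 1*(-20)) - 44) = -6*((-4 + 20) - 44) = -6*(16 - 44) = -6*(-28) = 168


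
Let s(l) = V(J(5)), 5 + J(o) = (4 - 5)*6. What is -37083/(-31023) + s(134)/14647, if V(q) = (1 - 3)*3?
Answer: 180989521/151464627 ≈ 1.1949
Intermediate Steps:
J(o) = -11 (J(o) = -5 + (4 - 5)*6 = -5 - 1*6 = -5 - 6 = -11)
V(q) = -6 (V(q) = -2*3 = -6)
s(l) = -6
-37083/(-31023) + s(134)/14647 = -37083/(-31023) - 6/14647 = -37083*(-1/31023) - 6*1/14647 = 12361/10341 - 6/14647 = 180989521/151464627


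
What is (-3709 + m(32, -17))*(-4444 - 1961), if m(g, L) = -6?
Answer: 23794575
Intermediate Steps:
(-3709 + m(32, -17))*(-4444 - 1961) = (-3709 - 6)*(-4444 - 1961) = -3715*(-6405) = 23794575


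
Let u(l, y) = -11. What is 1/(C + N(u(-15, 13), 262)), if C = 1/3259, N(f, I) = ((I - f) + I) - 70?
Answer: 3259/1515436 ≈ 0.0021505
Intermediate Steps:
N(f, I) = -70 - f + 2*I (N(f, I) = (-f + 2*I) - 70 = -70 - f + 2*I)
C = 1/3259 ≈ 0.00030684
1/(C + N(u(-15, 13), 262)) = 1/(1/3259 + (-70 - 1*(-11) + 2*262)) = 1/(1/3259 + (-70 + 11 + 524)) = 1/(1/3259 + 465) = 1/(1515436/3259) = 3259/1515436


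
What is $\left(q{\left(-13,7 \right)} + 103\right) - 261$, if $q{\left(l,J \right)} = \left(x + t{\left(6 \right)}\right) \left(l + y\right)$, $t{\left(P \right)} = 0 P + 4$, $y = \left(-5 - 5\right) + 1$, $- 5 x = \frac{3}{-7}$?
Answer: $- \frac{8676}{35} \approx -247.89$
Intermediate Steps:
$x = \frac{3}{35}$ ($x = - \frac{3 \frac{1}{-7}}{5} = - \frac{3 \left(- \frac{1}{7}\right)}{5} = \left(- \frac{1}{5}\right) \left(- \frac{3}{7}\right) = \frac{3}{35} \approx 0.085714$)
$y = -9$ ($y = -10 + 1 = -9$)
$t{\left(P \right)} = 4$ ($t{\left(P \right)} = 0 + 4 = 4$)
$q{\left(l,J \right)} = - \frac{1287}{35} + \frac{143 l}{35}$ ($q{\left(l,J \right)} = \left(\frac{3}{35} + 4\right) \left(l - 9\right) = \frac{143 \left(-9 + l\right)}{35} = - \frac{1287}{35} + \frac{143 l}{35}$)
$\left(q{\left(-13,7 \right)} + 103\right) - 261 = \left(\left(- \frac{1287}{35} + \frac{143}{35} \left(-13\right)\right) + 103\right) - 261 = \left(\left(- \frac{1287}{35} - \frac{1859}{35}\right) + 103\right) - 261 = \left(- \frac{3146}{35} + 103\right) - 261 = \frac{459}{35} - 261 = - \frac{8676}{35}$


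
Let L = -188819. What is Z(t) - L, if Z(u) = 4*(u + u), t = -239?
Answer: 186907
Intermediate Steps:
Z(u) = 8*u (Z(u) = 4*(2*u) = 8*u)
Z(t) - L = 8*(-239) - 1*(-188819) = -1912 + 188819 = 186907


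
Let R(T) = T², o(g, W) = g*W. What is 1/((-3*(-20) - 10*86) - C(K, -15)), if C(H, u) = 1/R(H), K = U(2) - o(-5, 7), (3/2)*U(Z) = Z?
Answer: -11881/9504809 ≈ -0.0012500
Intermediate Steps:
U(Z) = 2*Z/3
o(g, W) = W*g
K = 109/3 (K = (⅔)*2 - 7*(-5) = 4/3 - 1*(-35) = 4/3 + 35 = 109/3 ≈ 36.333)
C(H, u) = H⁻² (C(H, u) = 1/(H²) = H⁻²)
1/((-3*(-20) - 10*86) - C(K, -15)) = 1/((-3*(-20) - 10*86) - 1/(109/3)²) = 1/((60 - 860) - 1*9/11881) = 1/(-800 - 9/11881) = 1/(-9504809/11881) = -11881/9504809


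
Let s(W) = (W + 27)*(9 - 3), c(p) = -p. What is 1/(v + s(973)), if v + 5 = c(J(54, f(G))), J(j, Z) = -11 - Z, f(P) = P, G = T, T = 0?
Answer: 1/6006 ≈ 0.00016650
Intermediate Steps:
G = 0
v = 6 (v = -5 - (-11 - 1*0) = -5 - (-11 + 0) = -5 - 1*(-11) = -5 + 11 = 6)
s(W) = 162 + 6*W (s(W) = (27 + W)*6 = 162 + 6*W)
1/(v + s(973)) = 1/(6 + (162 + 6*973)) = 1/(6 + (162 + 5838)) = 1/(6 + 6000) = 1/6006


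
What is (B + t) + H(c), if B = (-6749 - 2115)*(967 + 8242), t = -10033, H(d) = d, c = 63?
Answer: -81638546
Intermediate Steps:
B = -81628576 (B = -8864*9209 = -81628576)
(B + t) + H(c) = (-81628576 - 10033) + 63 = -81638609 + 63 = -81638546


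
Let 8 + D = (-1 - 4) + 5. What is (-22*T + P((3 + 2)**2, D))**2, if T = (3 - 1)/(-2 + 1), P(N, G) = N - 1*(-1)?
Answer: 4900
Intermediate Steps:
D = -8 (D = -8 + ((-1 - 4) + 5) = -8 + (-5 + 5) = -8 + 0 = -8)
P(N, G) = 1 + N (P(N, G) = N + 1 = 1 + N)
T = -2 (T = 2/(-1) = 2*(-1) = -2)
(-22*T + P((3 + 2)**2, D))**2 = (-22*(-2) + (1 + (3 + 2)**2))**2 = (44 + (1 + 5**2))**2 = (44 + (1 + 25))**2 = (44 + 26)**2 = 70**2 = 4900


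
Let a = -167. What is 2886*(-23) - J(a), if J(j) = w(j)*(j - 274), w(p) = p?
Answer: -140025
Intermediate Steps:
J(j) = j*(-274 + j) (J(j) = j*(j - 274) = j*(-274 + j))
2886*(-23) - J(a) = 2886*(-23) - (-167)*(-274 - 167) = -66378 - (-167)*(-441) = -66378 - 1*73647 = -66378 - 73647 = -140025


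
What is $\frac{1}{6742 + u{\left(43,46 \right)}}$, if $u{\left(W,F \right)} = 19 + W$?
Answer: $\frac{1}{6804} \approx 0.00014697$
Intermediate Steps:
$\frac{1}{6742 + u{\left(43,46 \right)}} = \frac{1}{6742 + \left(19 + 43\right)} = \frac{1}{6742 + 62} = \frac{1}{6804}$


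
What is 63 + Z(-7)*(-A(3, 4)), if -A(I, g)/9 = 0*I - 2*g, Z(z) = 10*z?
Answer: 5103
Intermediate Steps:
A(I, g) = 18*g (A(I, g) = -9*(0*I - 2*g) = -9*(0 - 2*g) = -(-18)*g = 18*g)
63 + Z(-7)*(-A(3, 4)) = 63 + (10*(-7))*(-18*4) = 63 - (-70)*72 = 63 - 70*(-72) = 63 + 5040 = 5103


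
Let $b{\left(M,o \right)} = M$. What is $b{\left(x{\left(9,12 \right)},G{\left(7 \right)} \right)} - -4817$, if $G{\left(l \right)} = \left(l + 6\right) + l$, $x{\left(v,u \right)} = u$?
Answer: $4829$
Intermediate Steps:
$G{\left(l \right)} = 6 + 2 l$ ($G{\left(l \right)} = \left(6 + l\right) + l = 6 + 2 l$)
$b{\left(x{\left(9,12 \right)},G{\left(7 \right)} \right)} - -4817 = 12 - -4817 = 12 + 4817 = 4829$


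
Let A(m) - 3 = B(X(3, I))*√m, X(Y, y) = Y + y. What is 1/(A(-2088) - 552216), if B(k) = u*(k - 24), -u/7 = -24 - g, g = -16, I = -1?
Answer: I/(3*(-184071*I + 2464*√58)) ≈ -1.7923e-6 + 1.8271e-7*I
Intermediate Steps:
u = 56 (u = -7*(-24 - 1*(-16)) = -7*(-24 + 16) = -7*(-8) = 56)
B(k) = -1344 + 56*k (B(k) = 56*(k - 24) = 56*(-24 + k) = -1344 + 56*k)
A(m) = 3 - 1232*√m (A(m) = 3 + (-1344 + 56*(3 - 1))*√m = 3 + (-1344 + 56*2)*√m = 3 + (-1344 + 112)*√m = 3 - 1232*√m)
1/(A(-2088) - 552216) = 1/((3 - 7392*I*√58) - 552216) = 1/(-552213 - 7392*I*√58)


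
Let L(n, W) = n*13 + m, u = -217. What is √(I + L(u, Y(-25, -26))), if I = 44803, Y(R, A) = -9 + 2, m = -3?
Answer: √41979 ≈ 204.89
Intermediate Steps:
Y(R, A) = -7
L(n, W) = -3 + 13*n (L(n, W) = n*13 - 3 = 13*n - 3 = -3 + 13*n)
√(I + L(u, Y(-25, -26))) = √(44803 + (-3 + 13*(-217))) = √(44803 + (-3 - 2821)) = √(44803 - 2824) = √41979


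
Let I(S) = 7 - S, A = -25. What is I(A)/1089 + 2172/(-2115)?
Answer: -255292/255915 ≈ -0.99757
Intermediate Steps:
I(A)/1089 + 2172/(-2115) = (7 - 1*(-25))/1089 + 2172/(-2115) = (7 + 25)*(1/1089) + 2172*(-1/2115) = 32*(1/1089) - 724/705 = 32/1089 - 724/705 = -255292/255915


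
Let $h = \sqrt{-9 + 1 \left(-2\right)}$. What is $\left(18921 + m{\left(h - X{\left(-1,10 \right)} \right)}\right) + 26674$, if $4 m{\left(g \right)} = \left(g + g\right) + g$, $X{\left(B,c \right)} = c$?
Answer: $\frac{91175}{2} + \frac{3 i \sqrt{11}}{4} \approx 45588.0 + 2.4875 i$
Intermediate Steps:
$h = i \sqrt{11}$ ($h = \sqrt{-9 - 2} = \sqrt{-11} = i \sqrt{11} \approx 3.3166 i$)
$m{\left(g \right)} = \frac{3 g}{4}$ ($m{\left(g \right)} = \frac{\left(g + g\right) + g}{4} = \frac{2 g + g}{4} = \frac{3 g}{4}$)
$\left(18921 + m{\left(h - X{\left(-1,10 \right)} \right)}\right) + 26674 = \left(18921 + \frac{3 \left(i \sqrt{11} - 10\right)}{4}\right) + 26674 = \left(18921 + \frac{3 \left(-10 + i \sqrt{11}\right)}{4}\right) + 26674 = \left(18921 - \left(\frac{15}{2} - \frac{3 i \sqrt{11}}{4}\right)\right) + 26674 = \left(\frac{37827}{2} + \frac{3 i \sqrt{11}}{4}\right) + 26674 = \frac{91175}{2} + \frac{3 i \sqrt{11}}{4}$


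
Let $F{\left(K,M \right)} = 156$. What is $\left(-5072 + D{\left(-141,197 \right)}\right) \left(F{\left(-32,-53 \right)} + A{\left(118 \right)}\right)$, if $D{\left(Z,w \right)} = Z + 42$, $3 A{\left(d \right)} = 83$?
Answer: $- \frac{2849221}{3} \approx -9.4974 \cdot 10^{5}$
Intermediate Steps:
$A{\left(d \right)} = \frac{83}{3}$ ($A{\left(d \right)} = \frac{1}{3} \cdot 83 = \frac{83}{3}$)
$D{\left(Z,w \right)} = 42 + Z$
$\left(-5072 + D{\left(-141,197 \right)}\right) \left(F{\left(-32,-53 \right)} + A{\left(118 \right)}\right) = \left(-5072 + \left(42 - 141\right)\right) \left(156 + \frac{83}{3}\right) = \left(-5072 - 99\right) \frac{551}{3} = \left(-5171\right) \frac{551}{3} = - \frac{2849221}{3}$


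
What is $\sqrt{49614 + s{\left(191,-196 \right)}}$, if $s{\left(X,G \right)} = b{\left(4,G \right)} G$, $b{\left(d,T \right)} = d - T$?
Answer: $\sqrt{10414} \approx 102.05$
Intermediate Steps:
$s{\left(X,G \right)} = G \left(4 - G\right)$ ($s{\left(X,G \right)} = \left(4 - G\right) G = G \left(4 - G\right)$)
$\sqrt{49614 + s{\left(191,-196 \right)}} = \sqrt{49614 - 196 \left(4 - -196\right)} = \sqrt{49614 - 196 \left(4 + 196\right)} = \sqrt{49614 - 39200} = \sqrt{10414}$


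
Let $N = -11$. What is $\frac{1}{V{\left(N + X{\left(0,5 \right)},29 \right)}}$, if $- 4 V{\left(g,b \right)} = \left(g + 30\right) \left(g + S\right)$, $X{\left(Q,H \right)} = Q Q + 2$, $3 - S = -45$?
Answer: $- \frac{4}{819} \approx -0.004884$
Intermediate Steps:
$S = 48$ ($S = 3 - -45 = 3 + 45 = 48$)
$X{\left(Q,H \right)} = 2 + Q^{2}$ ($X{\left(Q,H \right)} = Q^{2} + 2 = 2 + Q^{2}$)
$V{\left(g,b \right)} = - \frac{\left(30 + g\right) \left(48 + g\right)}{4}$ ($V{\left(g,b \right)} = - \frac{\left(g + 30\right) \left(g + 48\right)}{4} = - \frac{\left(30 + g\right) \left(48 + g\right)}{4}$)
$\frac{1}{V{\left(N + X{\left(0,5 \right)},29 \right)}} = \frac{1}{-360 - \frac{39 \left(-11 + \left(2 + 0^{2}\right)\right)}{2} - \frac{\left(-11 + \left(2 + 0^{2}\right)\right)^{2}}{4}} = \frac{1}{-360 - \frac{39 \left(-11 + \left(2 + 0\right)\right)}{2} - \frac{\left(-11 + \left(2 + 0\right)\right)^{2}}{4}} = \frac{1}{-360 - \frac{39 \left(-11 + 2\right)}{2} - \frac{\left(-11 + 2\right)^{2}}{4}} = \frac{1}{-360 - - \frac{351}{2} - \frac{\left(-9\right)^{2}}{4}} = \frac{1}{-360 + \frac{351}{2} - \frac{81}{4}} = \frac{1}{- \frac{819}{4}} = - \frac{4}{819}$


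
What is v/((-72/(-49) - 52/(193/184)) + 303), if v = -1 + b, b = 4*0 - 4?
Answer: -9457/482107 ≈ -0.019616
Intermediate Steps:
b = -4 (b = 0 - 4 = -4)
v = -5 (v = -1 - 4 = -5)
v/((-72/(-49) - 52/(193/184)) + 303) = -5/((-72/(-49) - 52/(193/184)) + 303) = -5/((-72*(-1/49) - 52/(193*(1/184))) + 303) = -5/((72/49 - 52/193/184) + 303) = -5/((72/49 - 52*184/193) + 303) = -5/((72/49 - 9568/193) + 303) = -5/(-454936/9457 + 303) = -5/(2410535/9457) = (9457/2410535)*(-5) = -9457/482107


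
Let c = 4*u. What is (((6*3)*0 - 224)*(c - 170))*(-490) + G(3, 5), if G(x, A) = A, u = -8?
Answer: -22171515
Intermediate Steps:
c = -32 (c = 4*(-8) = -32)
(((6*3)*0 - 224)*(c - 170))*(-490) + G(3, 5) = (((6*3)*0 - 224)*(-32 - 170))*(-490) + 5 = ((18*0 - 224)*(-202))*(-490) + 5 = ((0 - 224)*(-202))*(-490) + 5 = -224*(-202)*(-490) + 5 = 45248*(-490) + 5 = -22171520 + 5 = -22171515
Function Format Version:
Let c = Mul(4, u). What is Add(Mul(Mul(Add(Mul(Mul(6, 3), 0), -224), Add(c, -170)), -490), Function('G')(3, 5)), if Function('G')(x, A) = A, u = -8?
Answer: -22171515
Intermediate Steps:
c = -32 (c = Mul(4, -8) = -32)
Add(Mul(Mul(Add(Mul(Mul(6, 3), 0), -224), Add(c, -170)), -490), Function('G')(3, 5)) = Add(Mul(Mul(Add(Mul(Mul(6, 3), 0), -224), Add(-32, -170)), -490), 5) = Add(Mul(Mul(Add(Mul(18, 0), -224), -202), -490), 5) = Add(Mul(Mul(Add(0, -224), -202), -490), 5) = Add(Mul(Mul(-224, -202), -490), 5) = Add(Mul(45248, -490), 5) = Add(-22171520, 5) = -22171515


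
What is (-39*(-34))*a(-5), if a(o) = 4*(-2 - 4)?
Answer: -31824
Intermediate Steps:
a(o) = -24 (a(o) = 4*(-6) = -24)
(-39*(-34))*a(-5) = -39*(-34)*(-24) = 1326*(-24) = -31824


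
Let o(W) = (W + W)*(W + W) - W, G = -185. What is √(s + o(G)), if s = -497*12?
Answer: 3*√14569 ≈ 362.11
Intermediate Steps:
s = -5964
o(W) = -W + 4*W² (o(W) = (2*W)*(2*W) - W = 4*W² - W = -W + 4*W²)
√(s + o(G)) = √(-5964 - 185*(-1 + 4*(-185))) = √(-5964 - 185*(-1 - 740)) = √(-5964 - 185*(-741)) = √(-5964 + 137085) = √131121 = 3*√14569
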